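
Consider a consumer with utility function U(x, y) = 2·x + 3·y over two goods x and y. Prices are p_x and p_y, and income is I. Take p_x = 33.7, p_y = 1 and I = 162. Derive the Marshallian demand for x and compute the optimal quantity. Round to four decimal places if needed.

Linear utility — the consumer picks whichever good has higher MU/price: 2/33.7 = 0.0593 vs 3/1 = 3.
y gives more utility per dollar, so spend all income on y: y* = I/p_y, x* = 0.
Numerically: x* = 0, y* = 162.

x* = 0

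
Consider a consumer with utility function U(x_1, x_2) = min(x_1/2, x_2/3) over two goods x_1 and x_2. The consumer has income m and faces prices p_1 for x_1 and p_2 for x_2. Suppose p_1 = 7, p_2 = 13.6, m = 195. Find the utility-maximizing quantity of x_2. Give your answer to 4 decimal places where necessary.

x_2* = 10.6752

Leontief preferences: the optimum is at the kink where x_1/2 = x_2/3, i.e. x_2 = (3/2)·x_1.
Budget: p_1·x_1 + p_2·(3/2)·x_1 = m, so (2·p_1 + 3·p_2)·x_1 = 2·m.
Demand: x_1*(p_1,p_2,m) = 2·m/(2·p_1 + 3·p_2), x_2* = 3·m/(2·p_1 + 3·p_2).
Here 2·7 + 3·13.6 = 54.8, giving x_2* = 10.6752.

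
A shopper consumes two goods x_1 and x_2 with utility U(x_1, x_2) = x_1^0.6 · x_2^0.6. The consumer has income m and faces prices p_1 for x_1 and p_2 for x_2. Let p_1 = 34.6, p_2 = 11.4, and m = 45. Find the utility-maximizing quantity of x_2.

Tangency: MRS = x_2/x_1 = p_1/p_2.
So 0.6·p_2·x_2 = 0.6·p_1·x_1; combined with the budget, a share 0.5 of income goes to x_1.
Demand: x_1*(p_1,p_2,m) = 0.5·m/p_1 and x_2* = 0.5·m/p_2.
At p_1=34.6, p_2=11.4, m=45: x_2* = 0.5·45/11.4 = 1.9737.

x_2* = 1.9737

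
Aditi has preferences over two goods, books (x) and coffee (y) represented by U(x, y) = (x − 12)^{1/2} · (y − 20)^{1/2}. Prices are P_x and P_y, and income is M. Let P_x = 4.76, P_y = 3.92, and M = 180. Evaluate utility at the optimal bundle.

V = 5.1486

Substituting into the budget: x* = 12 + 0.5·(M − 12·P_x − 20·P_y)/P_x, and y* = 20 + 0.5·(…)/P_y.
Discretionary income = 180 − 12·4.76 − 20·3.92 = 44.48; x* = 12 + 0.5·44.48/4.76 = 16.6723; y* = 20 + 0.5·44.48/3.92 = 25.6735.
Utility at the optimum: U(16.6723, 25.6735) = 5.1486.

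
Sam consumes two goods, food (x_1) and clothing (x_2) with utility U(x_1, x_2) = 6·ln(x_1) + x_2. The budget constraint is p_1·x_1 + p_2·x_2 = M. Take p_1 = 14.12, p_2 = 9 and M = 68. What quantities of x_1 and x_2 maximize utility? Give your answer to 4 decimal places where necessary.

So x_1*(p_1,p_2) = 6·p_2/p_1, independent of income; and x_2* = (M − 6·p_2)/p_2.
At the given prices: x_1* = 6·9/14.12 = 3.8244, and x_2* = 1.5556.

x_1* = 3.8244, x_2* = 1.5556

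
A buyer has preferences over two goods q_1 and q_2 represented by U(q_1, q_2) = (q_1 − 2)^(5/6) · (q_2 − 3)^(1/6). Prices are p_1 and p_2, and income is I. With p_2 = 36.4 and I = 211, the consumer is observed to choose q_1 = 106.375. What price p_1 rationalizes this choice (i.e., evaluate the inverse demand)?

MRS = 5·(q_2−3)/(q_1−2). Tangency with p_1/p_2 gives q_2−3 = (1/5)·(p_1/p_2)·(q_1−2).
After buying the subsistence bundle (2, 3), a share 5/6 of the remaining income goes to q_1: q_1* = 2 + 5/6·(I − 2p_1 − 3p_2)/p_1.
Set q_1* = 106.375 in the demand function and solve for p_1: p_1 = 0.8.

p_1 = 0.8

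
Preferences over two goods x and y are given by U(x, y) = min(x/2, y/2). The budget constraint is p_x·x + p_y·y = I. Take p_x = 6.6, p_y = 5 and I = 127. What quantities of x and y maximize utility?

x* = 10.9483, y* = 10.9483

Leontief preferences: the optimum is at the kink where x/2 = y/2, i.e. y = x.
Budget: p_x·x + p_y·x = I, so (2·p_x + 2·p_y)·x = 2·I.
Demand: x*(p_x,p_y,I) = 2·I/(2·p_x + 2·p_y), y* = 2·I/(2·p_x + 2·p_y).
Here 2·6.6 + 2·5 = 23.2, giving x* = 10.9483 and y* = 10.9483.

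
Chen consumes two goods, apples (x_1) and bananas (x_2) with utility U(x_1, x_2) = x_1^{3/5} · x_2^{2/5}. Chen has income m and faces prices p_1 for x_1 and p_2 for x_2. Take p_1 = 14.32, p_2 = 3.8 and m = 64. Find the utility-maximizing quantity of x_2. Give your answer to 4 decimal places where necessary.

The MRS is (3/2)·x_2/x_1. Set MRS = p_1/p_2.
Rearranging, p_2·x_2 = (2/3)·p_1·x_1. Substituting into the budget gives p_1·x_1·(1 + (2/3)) = m.
Demand: x_1*(p_1,p_2,m) = 0.6·m/p_1 and x_2* = 0.4·m/p_2.
At p_1=14.32, p_2=3.8, m=64: x_2* = 0.4·64/3.8 = 6.7368.

x_2* = 6.7368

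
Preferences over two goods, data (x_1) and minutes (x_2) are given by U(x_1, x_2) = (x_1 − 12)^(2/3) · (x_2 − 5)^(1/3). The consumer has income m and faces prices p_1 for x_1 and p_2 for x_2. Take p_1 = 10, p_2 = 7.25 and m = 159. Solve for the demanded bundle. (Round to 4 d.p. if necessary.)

x_1* = 12.1833, x_2* = 5.1264

Let x_1' = x_1−12, x_2' = x_2−5. MRS = 2·x_2'/x_1' = p_1/p_2.
After buying the subsistence bundle (12, 5), a share 2/3 of the remaining income goes to x_1: x_1* = 12 + 2/3·(m − 12p_1 − 5p_2)/p_1.
Discretionary income = 159 − 12·10 − 5·7.25 = 2.75; x_1* = 12 + 2/3·2.75/10 = 12.1833; x_2* = 5 + 1/3·2.75/7.25 = 5.1264.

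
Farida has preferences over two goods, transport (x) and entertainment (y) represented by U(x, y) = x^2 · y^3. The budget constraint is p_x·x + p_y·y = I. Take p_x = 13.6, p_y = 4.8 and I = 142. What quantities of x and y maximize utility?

MU_x/MU_y = (2·y)/(3·x); tangency sets this equal to p_x/p_y.
So 2·p_y·y = 3·p_x·x; combined with the budget, a share 0.4 of income goes to x.
Demand: x*(p_x,p_y,I) = 0.4·I/p_x and y* = 0.6·I/p_y.
At p_x=13.6, p_y=4.8, I=142: x* = 0.4·142/13.6 = 4.1765, y* = 17.75.

x* = 4.1765, y* = 17.75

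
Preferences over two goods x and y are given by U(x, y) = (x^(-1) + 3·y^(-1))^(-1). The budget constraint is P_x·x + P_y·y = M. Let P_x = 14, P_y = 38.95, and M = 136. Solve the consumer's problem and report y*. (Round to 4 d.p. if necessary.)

y* = 2.5938

MRS = MU_x/MU_y = (1/3)·(y/x)^(2). Set equal to P_x/P_y.
Solve for the ratio: y/x = [3·P_x/P_y]^(0.5).
With the ratio pinned down, the budget gives x* = M/(P_x + P_y·(y/x)) and y* = (y/x)·x*.
Numerically y/x = 1.038415, so x* = 136/(14 + 38.95·1.038415) = 2.4979 and y* = 1.038415·2.4979 = 2.5938.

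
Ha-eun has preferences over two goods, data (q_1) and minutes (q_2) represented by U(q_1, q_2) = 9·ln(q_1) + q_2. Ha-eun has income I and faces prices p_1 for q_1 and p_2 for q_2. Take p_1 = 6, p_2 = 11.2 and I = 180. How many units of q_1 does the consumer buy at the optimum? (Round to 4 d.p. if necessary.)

Set MRS = p_1/p_2: (9/q_1)/1 = p_1/p_2.
So q_1*(p_1,p_2) = 9·p_2/p_1, independent of income; and q_2* = (I − 9·p_2)/p_2.
At the given prices: q_1* = 9·11.2/6 = 16.8.

q_1* = 16.8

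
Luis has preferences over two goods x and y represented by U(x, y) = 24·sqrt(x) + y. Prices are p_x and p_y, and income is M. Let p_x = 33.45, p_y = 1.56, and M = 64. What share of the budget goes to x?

share on x = 0.1637

Utility is quasi-linear in y; the FOC for x is 12/√x = p_x/p_y.
Solve: √x = 12·p_y/p_x, so x*(p_x,p_y) = (12·p_y/p_x)², and y* = (M − p_x·x*)/p_y.
Plugging in: x* = (12·1.56/33.45)² = 0.3132, y* = 34.3099.
Expenditure on x: 33.45·0.3132 = 10.4765; share = 0.1637.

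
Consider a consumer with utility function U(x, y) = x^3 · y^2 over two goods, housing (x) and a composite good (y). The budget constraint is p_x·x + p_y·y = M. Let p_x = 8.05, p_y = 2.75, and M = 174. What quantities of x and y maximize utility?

Tangency: MRS = (3/2)·y/x = p_x/p_y.
Rearranging, p_y·y = (2/3)·p_x·x. Substituting into the budget gives p_x·x·(1 + (2/3)) = M.
Demand: x*(p_x,p_y,M) = 0.6·M/p_x and y* = 0.4·M/p_y.
At p_x=8.05, p_y=2.75, M=174: x* = 0.6·174/8.05 = 12.9689, y* = 25.3091.

x* = 12.9689, y* = 25.3091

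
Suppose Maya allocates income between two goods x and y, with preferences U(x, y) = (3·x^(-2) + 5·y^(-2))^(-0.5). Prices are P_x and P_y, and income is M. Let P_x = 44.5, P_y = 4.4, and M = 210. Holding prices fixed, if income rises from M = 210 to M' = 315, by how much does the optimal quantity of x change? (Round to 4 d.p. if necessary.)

MU_x ∝ 3·x^(-3), MU_y ∝ 5·y^(-3), so MRS = (3/5)·(y/x)^(3) = P_x/P_y.
Hence y/x = ((5/3)·P_x/P_y)^(1/(3)), i.e. raised to the 1/3 power.
With the ratio pinned down, the budget gives x* = M/(P_x + P_y·(y/x)) and y* = (y/x)·x*.
Numerically y/x = 2.564004, so x* = 210/(44.5 + 4.4·2.564004) = 3.7647.
At M' = 315: x* = 5.647. Change: 5.647 − 3.7647 = 1.8823.

Δx* = 1.8823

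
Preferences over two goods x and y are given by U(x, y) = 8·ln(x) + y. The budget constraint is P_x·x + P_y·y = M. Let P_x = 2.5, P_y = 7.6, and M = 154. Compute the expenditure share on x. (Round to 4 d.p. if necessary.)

share on x = 0.3948

Set MRS = P_x/P_y: (8/x)/1 = P_x/P_y.
So x*(P_x,P_y) = 8·P_y/P_x, independent of income; and y* = (M − 8·P_y)/P_y.
At the given prices: x* = 8·7.6/2.5 = 24.32, and y* = 12.2632.
Expenditure on x: 2.5·24.32 = 60.8; share = 0.3948.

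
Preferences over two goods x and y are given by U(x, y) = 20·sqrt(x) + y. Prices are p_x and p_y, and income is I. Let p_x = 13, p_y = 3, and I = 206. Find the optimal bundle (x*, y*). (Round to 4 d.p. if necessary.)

x* = 5.3254, y* = 45.5897

MU_x = 10/√x, MU_y = 1. Tangency: 10/√x = p_x/p_y.
Thus x* = (10·p_y/p_x)² — independent of I — with the rest of income spent on y.
Plugging in: x* = (10·3/13)² = 5.3254, y* = 45.5897.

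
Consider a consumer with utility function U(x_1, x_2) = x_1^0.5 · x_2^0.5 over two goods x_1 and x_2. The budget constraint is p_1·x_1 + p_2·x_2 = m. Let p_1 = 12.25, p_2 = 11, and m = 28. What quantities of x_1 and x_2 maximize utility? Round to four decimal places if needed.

x_1* = 1.1429, x_2* = 1.2727

Tangency: MRS = x_2/x_1 = p_1/p_2.
Rearranging, p_2·x_2 = p_1·x_1. Substituting into the budget gives p_1·x_1·(1 + 1) = m.
Demand: x_1*(p_1,p_2,m) = 0.5·m/p_1 and x_2* = 0.5·m/p_2.
At p_1=12.25, p_2=11, m=28: x_1* = 0.5·28/12.25 = 1.1429, x_2* = 1.2727.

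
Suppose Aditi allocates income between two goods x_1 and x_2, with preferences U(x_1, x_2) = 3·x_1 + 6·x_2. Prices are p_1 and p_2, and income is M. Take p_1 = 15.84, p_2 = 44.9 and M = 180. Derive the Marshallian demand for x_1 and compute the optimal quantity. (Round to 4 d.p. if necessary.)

x_1* = 11.3636

Perfect substitutes: compare marginal utility per dollar. 3/p_1 vs 6/p_2 → 0.1894 vs 0.1336.
x_1 gives more utility per dollar, so spend all income on x_1: x_1* = M/p_1, x_2* = 0.
Numerically: x_1* = 11.3636, x_2* = 0.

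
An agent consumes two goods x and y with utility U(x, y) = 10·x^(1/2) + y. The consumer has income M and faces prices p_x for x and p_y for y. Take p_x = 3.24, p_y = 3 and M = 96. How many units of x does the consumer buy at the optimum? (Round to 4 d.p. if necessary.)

x* = 21.4335

Set MRS = p_x/p_y: 5·x^(−1/2) = p_x/p_y.
Solve: √x = 5·p_y/p_x, so x*(p_x,p_y) = (5·p_y/p_x)², and y* = (M − p_x·x*)/p_y.
Plugging in: x* = (5·3/3.24)² = 21.4335.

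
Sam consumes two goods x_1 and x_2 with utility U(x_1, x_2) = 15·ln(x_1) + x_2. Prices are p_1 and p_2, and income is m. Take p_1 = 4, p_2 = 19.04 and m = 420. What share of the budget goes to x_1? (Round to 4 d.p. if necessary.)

Set MRS = p_1/p_2: (15/x_1)/1 = p_1/p_2.
So x_1*(p_1,p_2) = 15·p_2/p_1, independent of income; and x_2* = (m − 15·p_2)/p_2.
At the given prices: x_1* = 15·19.04/4 = 71.4, and x_2* = 7.0588.
Expenditure on x_1: 4·71.4 = 285.6; share = 0.68.

share on x_1 = 0.68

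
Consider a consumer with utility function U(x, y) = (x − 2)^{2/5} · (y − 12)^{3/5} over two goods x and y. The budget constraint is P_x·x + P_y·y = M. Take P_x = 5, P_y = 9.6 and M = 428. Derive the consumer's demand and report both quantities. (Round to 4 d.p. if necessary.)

This is Cobb-Douglas in (x−2, y−12): tangency gives 0.4·P_y·(y−12) = 0.6·P_x·(x−2).
Substituting into the budget: x* = 2 + 0.4·(M − 2·P_x − 12·P_y)/P_x, and y* = 12 + 0.6·(…)/P_y.
Discretionary income = 428 − 2·5 − 12·9.6 = 302.8; x* = 2 + 0.4·302.8/5 = 26.224; y* = 12 + 0.6·302.8/9.6 = 30.925.

x* = 26.224, y* = 30.925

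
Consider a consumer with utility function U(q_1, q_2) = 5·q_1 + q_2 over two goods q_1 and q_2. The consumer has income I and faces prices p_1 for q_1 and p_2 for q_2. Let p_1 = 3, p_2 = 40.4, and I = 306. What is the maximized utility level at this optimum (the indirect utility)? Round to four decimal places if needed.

q_1 gives more utility per dollar, so spend all income on q_1: q_1* = I/p_1, q_2* = 0.
Numerically: q_1* = 102, q_2* = 0.
Utility at the optimum: U(102, 0) = 510.

V = 510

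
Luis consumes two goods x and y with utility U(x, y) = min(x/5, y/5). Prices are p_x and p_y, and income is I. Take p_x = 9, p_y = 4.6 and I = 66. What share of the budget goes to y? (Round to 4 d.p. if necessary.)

Leontief preferences: the optimum is at the kink where x/5 = y/5, i.e. y = x.
Budget: p_x·x + p_y·x = I, so (5·p_x + 5·p_y)·x = 5·I.
Demand: x*(p_x,p_y,I) = 5·I/(5·p_x + 5·p_y), y* = 5·I/(5·p_x + 5·p_y).
Here 5·9 + 5·4.6 = 68, giving x* = 4.8529 and y* = 4.8529.
Expenditure on y: 4.6·4.8529 = 22.3235; share = 0.3382.

share on y = 0.3382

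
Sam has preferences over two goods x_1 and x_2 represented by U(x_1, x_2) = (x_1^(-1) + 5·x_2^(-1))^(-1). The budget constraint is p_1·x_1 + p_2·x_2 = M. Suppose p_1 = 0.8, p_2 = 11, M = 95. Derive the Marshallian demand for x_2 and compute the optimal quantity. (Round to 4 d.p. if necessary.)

x_2* = 7.7069

From the CES first-order condition, (1/5)·(x_2/x_1)^(2) = p_1/p_2.
Solve for the ratio: x_2/x_1 = [5·p_1/p_2]^(0.5).
With the ratio pinned down, the budget gives x_1* = M/(p_1 + p_2·(x_2/x_1)) and x_2* = (x_2/x_1)·x_1*.
Numerically x_2/x_1 = 0.603023, so x_1* = 95/(0.8 + 11·0.603023) = 12.7804 and x_2* = 0.603023·12.7804 = 7.7069.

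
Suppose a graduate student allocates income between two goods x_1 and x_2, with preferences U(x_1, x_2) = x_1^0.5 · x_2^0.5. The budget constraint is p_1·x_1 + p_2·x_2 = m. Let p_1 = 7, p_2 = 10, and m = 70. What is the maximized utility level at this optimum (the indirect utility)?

V = 4.1833

MU_x_1/MU_x_2 = (0.5·x_2)/(0.5·x_1); tangency sets this equal to p_1/p_2.
Rearranging, p_2·x_2 = p_1·x_1. Substituting into the budget gives p_1·x_1·(1 + 1) = m.
Demand: x_1*(p_1,p_2,m) = 0.5·m/p_1 and x_2* = 0.5·m/p_2.
At p_1=7, p_2=10, m=70: x_1* = 0.5·70/7 = 5, x_2* = 3.5.
Utility at the optimum: U(5, 3.5) = 4.1833.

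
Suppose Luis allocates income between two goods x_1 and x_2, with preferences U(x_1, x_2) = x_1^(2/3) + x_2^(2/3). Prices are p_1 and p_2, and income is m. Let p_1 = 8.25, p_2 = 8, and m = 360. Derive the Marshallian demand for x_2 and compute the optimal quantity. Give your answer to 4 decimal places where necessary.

Substitute x_2 = (x_2/x_1)·x_1 into the budget: x_1* = m/(p_1 + p_2·(x_2/x_1)).
Numerically x_2/x_1 = 1.09671, so x_1* = 360/(8.25 + 8·1.09671) = 21.147 and x_2* = 1.09671·21.147 = 23.1921.

x_2* = 23.1921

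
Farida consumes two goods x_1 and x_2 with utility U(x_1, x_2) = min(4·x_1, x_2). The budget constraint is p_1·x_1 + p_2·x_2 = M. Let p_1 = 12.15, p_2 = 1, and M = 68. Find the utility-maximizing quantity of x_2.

x_2* = 16.8421

Leontief preferences: the optimum is at the kink where x_1/1 = x_2/4, i.e. x_2 = 4·x_1.
Budget: p_1·x_1 + p_2·4·x_1 = M, so (p_1 + 4·p_2)·x_1 = M.
Demand: x_1*(p_1,p_2,M) = M/(p_1 + 4·p_2), x_2* = 4·M/(p_1 + 4·p_2).
Here 12.15 + 4·1 = 16.15, giving x_2* = 16.8421.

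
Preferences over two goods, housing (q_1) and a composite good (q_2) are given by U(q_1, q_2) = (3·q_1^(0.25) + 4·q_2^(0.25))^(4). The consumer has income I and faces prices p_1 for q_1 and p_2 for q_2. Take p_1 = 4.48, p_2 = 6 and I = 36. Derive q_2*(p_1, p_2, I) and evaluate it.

MU_q_1 ∝ 3·q_1^(-0.75), MU_q_2 ∝ 4·q_2^(-0.75), so MRS = (3/4)·(q_2/q_1)^(0.75) = p_1/p_2.
Solve for the ratio: q_2/q_1 = [(4/3)·p_1/p_2]^(4/3).
With the ratio pinned down, the budget gives q_1* = I/(p_1 + p_2·(q_2/q_1)) and q_2* = (q_2/q_1)·q_1*.
Numerically q_2/q_1 = 0.994078, so q_1* = 36/(4.48 + 6·0.994078) = 3.4468 and q_2* = 0.994078·3.4468 = 3.4264.

q_2* = 3.4264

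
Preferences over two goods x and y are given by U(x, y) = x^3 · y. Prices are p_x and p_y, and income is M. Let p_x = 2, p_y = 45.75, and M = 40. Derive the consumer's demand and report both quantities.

x* = 15, y* = 0.2186

Tangency: MRS = 3·y/x = p_x/p_y.
Rearranging, p_y·y = (1/3)·p_x·x. Substituting into the budget gives p_x·x·(1 + (1/3)) = M.
Demand: x*(p_x,p_y,M) = 0.75·M/p_x and y* = 0.25·M/p_y.
At p_x=2, p_y=45.75, M=40: x* = 0.75·40/2 = 15, y* = 0.2186.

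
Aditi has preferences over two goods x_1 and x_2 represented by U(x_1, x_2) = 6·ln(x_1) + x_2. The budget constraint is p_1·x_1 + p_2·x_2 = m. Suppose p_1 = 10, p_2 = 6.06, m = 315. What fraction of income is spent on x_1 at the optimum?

MU_x_1 = 6/x_1, MU_x_2 = 1. Tangency: 6/x_1 = p_1/p_2.
So x_1*(p_1,p_2) = 6·p_2/p_1, independent of income; and x_2* = (m − 6·p_2)/p_2.
At the given prices: x_1* = 6·6.06/10 = 3.636, and x_2* = 45.9802.
Expenditure on x_1: 10·3.636 = 36.36; share = 0.1154.

share on x_1 = 0.1154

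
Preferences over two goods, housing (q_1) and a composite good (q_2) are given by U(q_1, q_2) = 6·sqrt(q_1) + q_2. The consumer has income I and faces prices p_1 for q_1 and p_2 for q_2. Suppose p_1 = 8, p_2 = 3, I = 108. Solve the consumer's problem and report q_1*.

q_1* = 1.2656

Utility is quasi-linear in q_2; the FOC for q_1 is 3/√q_1 = p_1/p_2.
Solve: √q_1 = 3·p_2/p_1, so q_1*(p_1,p_2) = (3·p_2/p_1)², and q_2* = (I − p_1·q_1*)/p_2.
Plugging in: q_1* = (3·3/8)² = 1.2656.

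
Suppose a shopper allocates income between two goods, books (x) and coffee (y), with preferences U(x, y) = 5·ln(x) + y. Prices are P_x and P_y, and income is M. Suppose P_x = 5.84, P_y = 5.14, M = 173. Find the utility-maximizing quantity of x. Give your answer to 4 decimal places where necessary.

x* = 4.4007

MU_x = 5/x, MU_y = 1. Tangency: 5/x = P_x/P_y.
So x*(P_x,P_y) = 5·P_y/P_x, independent of income; and y* = (M − 5·P_y)/P_y.
At the given prices: x* = 5·5.14/5.84 = 4.4007.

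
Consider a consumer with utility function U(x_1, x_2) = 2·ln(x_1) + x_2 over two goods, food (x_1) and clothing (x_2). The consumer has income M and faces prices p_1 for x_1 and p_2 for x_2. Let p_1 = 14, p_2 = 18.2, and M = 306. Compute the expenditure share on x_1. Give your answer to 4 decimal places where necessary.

share on x_1 = 0.119

So x_1*(p_1,p_2) = 2·p_2/p_1, independent of income; and x_2* = (M − 2·p_2)/p_2.
At the given prices: x_1* = 2·18.2/14 = 2.6, and x_2* = 14.8132.
Expenditure on x_1: 14·2.6 = 36.4; share = 0.119.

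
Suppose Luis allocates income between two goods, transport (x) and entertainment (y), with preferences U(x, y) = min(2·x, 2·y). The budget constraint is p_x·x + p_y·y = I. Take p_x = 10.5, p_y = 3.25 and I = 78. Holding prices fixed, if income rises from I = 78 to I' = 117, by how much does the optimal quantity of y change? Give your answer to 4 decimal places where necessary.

Δy* = 2.8364

Here 2·10.5 + 2·3.25 = 27.5, giving y* = 5.6727.
At I' = 117: y* = 8.5091. Change: 8.5091 − 5.6727 = 2.8364.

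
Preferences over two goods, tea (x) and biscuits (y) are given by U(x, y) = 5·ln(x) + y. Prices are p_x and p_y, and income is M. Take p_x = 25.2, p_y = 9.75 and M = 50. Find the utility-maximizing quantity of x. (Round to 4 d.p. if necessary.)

x* = 1.9345

Set MRS = p_x/p_y: (5/x)/1 = p_x/p_y.
So x*(p_x,p_y) = 5·p_y/p_x, independent of income; and y* = (M − 5·p_y)/p_y.
At the given prices: x* = 5·9.75/25.2 = 1.9345.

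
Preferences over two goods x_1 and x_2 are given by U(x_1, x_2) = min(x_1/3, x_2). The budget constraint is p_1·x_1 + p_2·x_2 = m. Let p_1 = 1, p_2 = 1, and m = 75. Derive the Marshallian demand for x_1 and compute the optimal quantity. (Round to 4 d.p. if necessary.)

x_1* = 56.25

Leontief preferences: the optimum is at the kink where x_1/3 = x_2/1, i.e. x_2 = (1/3)·x_1.
Budget: p_1·x_1 + p_2·(1/3)·x_1 = m, so (3·p_1 + p_2)·x_1 = 3·m.
Demand: x_1*(p_1,p_2,m) = 3·m/(3·p_1 + p_2), x_2* = m/(3·p_1 + p_2).
Here 3·1 + 1 = 4, giving x_1* = 56.25.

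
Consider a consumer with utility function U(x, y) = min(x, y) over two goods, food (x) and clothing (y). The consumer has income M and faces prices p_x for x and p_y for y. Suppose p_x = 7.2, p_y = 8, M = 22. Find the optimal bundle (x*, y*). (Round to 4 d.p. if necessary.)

x* = 1.4474, y* = 1.4474

With perfect complements, no substitution: consume in ratio x:y = 1:1.
Budget: p_x·x + p_y·x = M, so (p_x + p_y)·x = M.
Demand: x*(p_x,p_y,M) = M/(p_x + p_y), y* = M/(p_x + p_y).
Here 7.2 + 8 = 15.2, giving x* = 1.4474 and y* = 1.4474.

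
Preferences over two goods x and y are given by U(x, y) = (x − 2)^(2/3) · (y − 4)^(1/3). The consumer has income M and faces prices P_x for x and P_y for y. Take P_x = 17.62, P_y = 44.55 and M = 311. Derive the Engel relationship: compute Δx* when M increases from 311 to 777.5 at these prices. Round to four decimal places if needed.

This is Cobb-Douglas in (x−2, y−4): tangency gives 2/3·P_y·(y−4) = 1/3·P_x·(x−2).
After buying the subsistence bundle (2, 4), a share 2/3 of the remaining income goes to x: x* = 2 + 2/3·(M − 2P_x − 4P_y)/P_x.
Discretionary income = 311 − 2·17.62 − 4·44.55 = 97.56; x* = 2 + 2/3·97.56/17.62 = 5.6913.
At M' = 777.5: x* = 23.3417. Change: 23.3417 − 5.6913 = 17.6504.

Δx* = 17.6504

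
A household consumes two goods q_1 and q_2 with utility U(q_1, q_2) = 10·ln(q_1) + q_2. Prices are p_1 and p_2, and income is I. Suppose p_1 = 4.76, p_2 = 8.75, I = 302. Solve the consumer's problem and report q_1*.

q_1* = 18.3824

So q_1*(p_1,p_2) = 10·p_2/p_1, independent of income; and q_2* = (I − 10·p_2)/p_2.
At the given prices: q_1* = 10·8.75/4.76 = 18.3824.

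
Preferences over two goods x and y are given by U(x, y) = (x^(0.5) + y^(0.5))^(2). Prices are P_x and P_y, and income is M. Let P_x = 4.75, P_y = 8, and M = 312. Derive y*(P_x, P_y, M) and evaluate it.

y* = 14.5294

MRS = MU_x/MU_y = (y/x)^(0.5). Set equal to P_x/P_y.
Solve for the ratio: y/x = [P_x/P_y]^(2).
Substitute y = (y/x)·x into the budget: x* = M/(P_x + P_y·(y/x)).
Numerically y/x = 0.352539, so x* = 312/(4.75 + 8·0.352539) = 41.2136 and y* = 0.352539·41.2136 = 14.5294.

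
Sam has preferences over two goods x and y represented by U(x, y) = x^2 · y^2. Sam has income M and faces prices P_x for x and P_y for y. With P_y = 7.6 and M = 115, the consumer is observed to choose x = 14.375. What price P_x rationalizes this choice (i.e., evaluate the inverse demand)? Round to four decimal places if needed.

P_x = 4

Tangency: MRS = y/x = P_x/P_y.
So 2·P_y·y = 2·P_x·x; combined with the budget, a share 0.5 of income goes to x.
Demand: x*(P_x,P_y,M) = 0.5·M/P_x and y* = 0.5·M/P_y.
Set x* = 14.375 in the demand function and solve for P_x: P_x = 4.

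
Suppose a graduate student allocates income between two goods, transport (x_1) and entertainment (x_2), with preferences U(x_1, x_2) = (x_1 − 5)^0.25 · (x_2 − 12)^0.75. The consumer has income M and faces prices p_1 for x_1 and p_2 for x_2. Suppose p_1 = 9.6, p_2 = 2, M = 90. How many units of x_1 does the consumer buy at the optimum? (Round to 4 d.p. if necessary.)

MRS = (1/3)·(x_2−12)/(x_1−5). Tangency with p_1/p_2 gives x_2−12 = 3·(p_1/p_2)·(x_1−5).
After buying the subsistence bundle (5, 12), a share 0.25 of the remaining income goes to x_1: x_1* = 5 + 0.25·(M − 5p_1 − 12p_2)/p_1.
Discretionary income = 90 − 5·9.6 − 12·2 = 18; x_1* = 5 + 0.25·18/9.6 = 5.4688.

x_1* = 5.4688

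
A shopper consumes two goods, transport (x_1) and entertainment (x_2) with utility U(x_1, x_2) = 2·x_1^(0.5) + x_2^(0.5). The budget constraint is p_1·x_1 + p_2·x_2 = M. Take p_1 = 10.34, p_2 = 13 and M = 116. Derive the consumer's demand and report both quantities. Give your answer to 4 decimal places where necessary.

x_1* = 9.3578, x_2* = 1.48

MRS = MU_x_1/MU_x_2 = 2·(x_2/x_1)^(0.5). Set equal to p_1/p_2.
Hence x_2/x_1 = ((1/2)·p_1/p_2)^(1/(0.5)), i.e. raised to the 2 power.
Substitute x_2 = (x_2/x_1)·x_1 into the budget: x_1* = M/(p_1 + p_2·(x_2/x_1)).
Numerically x_2/x_1 = 0.158159, so x_1* = 116/(10.34 + 13·0.158159) = 9.3578 and x_2* = 0.158159·9.3578 = 1.48.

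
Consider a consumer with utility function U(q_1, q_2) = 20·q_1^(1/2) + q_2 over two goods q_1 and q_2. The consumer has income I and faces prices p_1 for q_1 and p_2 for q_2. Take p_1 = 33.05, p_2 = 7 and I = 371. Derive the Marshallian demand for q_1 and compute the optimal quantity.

Solve: √q_1 = 10·p_2/p_1, so q_1*(p_1,p_2) = (10·p_2/p_1)², and q_2* = (I − p_1·q_1*)/p_2.
Plugging in: q_1* = (10·7/33.05)² = 4.4859.

q_1* = 4.4859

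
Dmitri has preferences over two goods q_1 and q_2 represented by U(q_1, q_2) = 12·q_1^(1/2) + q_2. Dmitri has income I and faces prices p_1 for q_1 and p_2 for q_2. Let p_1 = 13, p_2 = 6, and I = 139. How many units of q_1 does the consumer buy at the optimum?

MU_q_1 = 6/√q_1, MU_q_2 = 1. Tangency: 6/√q_1 = p_1/p_2.
Solve: √q_1 = 6·p_2/p_1, so q_1*(p_1,p_2) = (6·p_2/p_1)², and q_2* = (I − p_1·q_1*)/p_2.
Plugging in: q_1* = (6·6/13)² = 7.6686.

q_1* = 7.6686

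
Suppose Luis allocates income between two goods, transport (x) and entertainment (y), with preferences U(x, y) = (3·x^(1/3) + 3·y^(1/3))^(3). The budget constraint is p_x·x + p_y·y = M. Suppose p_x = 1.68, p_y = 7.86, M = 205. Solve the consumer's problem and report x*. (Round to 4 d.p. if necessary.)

x* = 83.4453

With the ratio pinned down, the budget gives x* = M/(p_x + p_y·(y/x)) and y* = (y/x)·x*.
Numerically y/x = 0.098817, so x* = 205/(1.68 + 7.86·0.098817) = 83.4453.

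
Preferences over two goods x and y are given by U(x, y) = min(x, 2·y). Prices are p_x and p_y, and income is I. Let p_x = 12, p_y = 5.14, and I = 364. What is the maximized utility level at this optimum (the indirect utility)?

Leontief preferences: the optimum is at the kink where x/2 = y/1, i.e. y = (1/2)·x.
Budget: p_x·x + p_y·(1/2)·x = I, so (2·p_x + p_y)·x = 2·I.
Demand: x*(p_x,p_y,I) = 2·I/(2·p_x + p_y), y* = I/(2·p_x + p_y).
Here 2·12 + 5.14 = 29.14, giving x* = 24.9828 and y* = 12.4914.
Utility at the optimum: U(24.9828, 12.4914) = 24.9828.

V = 24.9828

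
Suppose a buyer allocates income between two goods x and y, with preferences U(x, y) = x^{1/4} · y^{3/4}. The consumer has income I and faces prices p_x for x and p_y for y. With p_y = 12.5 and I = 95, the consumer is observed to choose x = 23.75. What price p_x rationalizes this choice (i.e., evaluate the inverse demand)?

p_x = 1

Tangency: MRS = (1/3)·y/x = p_x/p_y.
So 0.25·p_y·y = 0.75·p_x·x; combined with the budget, a share 0.25 of income goes to x.
Demand: x*(p_x,p_y,I) = 0.25·I/p_x and y* = 0.75·I/p_y.
Set x* = 23.75 in the demand function and solve for p_x: p_x = 1.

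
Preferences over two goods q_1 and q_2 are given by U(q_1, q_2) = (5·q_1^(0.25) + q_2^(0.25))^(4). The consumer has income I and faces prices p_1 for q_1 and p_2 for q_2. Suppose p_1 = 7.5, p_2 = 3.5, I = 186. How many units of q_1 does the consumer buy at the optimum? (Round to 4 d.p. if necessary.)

MU_q_1 ∝ 5·q_1^(-0.75), MU_q_2 ∝ q_2^(-0.75), so MRS = 5·(q_2/q_1)^(0.75) = p_1/p_2.
Solve for the ratio: q_2/q_1 = [(1/5)·p_1/p_2]^(4/3).
Substitute q_2 = (q_2/q_1)·q_1 into the budget: q_1* = I/(p_1 + p_2·(q_2/q_1)).
Numerically q_2/q_1 = 0.32312, so q_1* = 186/(7.5 + 3.5·0.32312) = 21.5504.

q_1* = 21.5504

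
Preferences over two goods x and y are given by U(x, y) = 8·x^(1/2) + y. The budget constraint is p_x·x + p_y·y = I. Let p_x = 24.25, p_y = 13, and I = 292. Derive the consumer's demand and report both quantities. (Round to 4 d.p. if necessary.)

x* = 4.5982, y* = 13.8842

Utility is quasi-linear in y; the FOC for x is 4/√x = p_x/p_y.
Thus x* = (4·p_y/p_x)² — independent of I — with the rest of income spent on y.
Plugging in: x* = (4·13/24.25)² = 4.5982, y* = 13.8842.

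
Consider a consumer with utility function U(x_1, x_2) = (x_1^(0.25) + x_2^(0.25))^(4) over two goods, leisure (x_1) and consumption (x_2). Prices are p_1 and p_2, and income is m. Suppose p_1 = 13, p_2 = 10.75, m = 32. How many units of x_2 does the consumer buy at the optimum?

From the CES first-order condition, (x_2/x_1)^(0.75) = p_1/p_2.
Solve for the ratio: x_2/x_1 = [p_1/p_2]^(4/3).
With the ratio pinned down, the budget gives x_1* = m/(p_1 + p_2·(x_2/x_1)) and x_2* = (x_2/x_1)·x_1*.
Numerically x_2/x_1 = 1.288388, so x_1* = 32/(13 + 10.75·1.288388) = 1.1918 and x_2* = 1.288388·1.1918 = 1.5355.

x_2* = 1.5355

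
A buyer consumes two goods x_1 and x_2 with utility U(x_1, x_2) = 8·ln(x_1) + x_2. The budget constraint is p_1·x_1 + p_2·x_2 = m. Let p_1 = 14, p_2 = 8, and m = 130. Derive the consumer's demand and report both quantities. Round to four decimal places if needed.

MU_x_1 = 8/x_1, MU_x_2 = 1. Tangency: 8/x_1 = p_1/p_2.
So x_1*(p_1,p_2) = 8·p_2/p_1, independent of income; and x_2* = (m − 8·p_2)/p_2.
At the given prices: x_1* = 8·8/14 = 4.5714, and x_2* = 8.25.

x_1* = 4.5714, x_2* = 8.25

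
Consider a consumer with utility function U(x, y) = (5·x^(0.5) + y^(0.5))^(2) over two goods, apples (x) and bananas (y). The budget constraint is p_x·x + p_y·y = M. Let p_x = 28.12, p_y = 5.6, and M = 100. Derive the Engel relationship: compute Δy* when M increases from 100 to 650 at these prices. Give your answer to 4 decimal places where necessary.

MU_x ∝ 5·x^(-0.5), MU_y ∝ y^(-0.5), so MRS = 5·(y/x)^(0.5) = p_x/p_y.
Solve for the ratio: y/x = [(1/5)·p_x/p_y]^(2).
With the ratio pinned down, the budget gives x* = M/(p_x + p_y·(y/x)) and y* = (y/x)·x*.
Numerically y/x = 1.00859, so x* = 100/(28.12 + 5.6·1.00859) = 2.9614 and y* = 1.00859·2.9614 = 2.9868.
At M' = 650: y* = 19.4143. Change: 19.4143 − 2.9868 = 16.4275.

Δy* = 16.4275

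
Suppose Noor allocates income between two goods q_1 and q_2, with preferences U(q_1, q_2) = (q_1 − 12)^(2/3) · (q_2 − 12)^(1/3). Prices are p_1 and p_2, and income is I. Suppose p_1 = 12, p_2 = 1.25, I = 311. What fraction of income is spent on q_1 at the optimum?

MRS = 2·(q_2−12)/(q_1−12). Tangency with p_1/p_2 gives q_2−12 = (1/2)·(p_1/p_2)·(q_1−12).
After buying the subsistence bundle (12, 12), a share 2/3 of the remaining income goes to q_1: q_1* = 12 + 2/3·(I − 12p_1 − 12p_2)/p_1.
Discretionary income = 311 − 12·12 − 12·1.25 = 152; q_1* = 12 + 2/3·152/12 = 20.4444; q_2* = 12 + 1/3·152/1.25 = 52.5333.
Expenditure on q_1: 12·20.4444 = 245.3333; share = 0.7889.

share on q_1 = 0.7889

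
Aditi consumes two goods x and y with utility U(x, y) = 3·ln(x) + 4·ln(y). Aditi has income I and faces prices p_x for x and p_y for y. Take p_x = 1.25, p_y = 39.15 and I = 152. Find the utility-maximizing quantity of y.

y* = 2.2186

At p_x=1.25, p_y=39.15, I=152: y* = 4/7·152/39.15 = 2.2186.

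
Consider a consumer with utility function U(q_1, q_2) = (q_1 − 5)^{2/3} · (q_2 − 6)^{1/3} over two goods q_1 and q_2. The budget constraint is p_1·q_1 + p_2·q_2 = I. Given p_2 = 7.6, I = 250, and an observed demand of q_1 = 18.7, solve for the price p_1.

p_1 = 8

Let q_1' = q_1−5, q_2' = q_2−6. MRS = 2·q_2'/q_1' = p_1/p_2.
Substituting into the budget: q_1* = 5 + 2/3·(I − 5·p_1 − 6·p_2)/p_1, and q_2* = 6 + 1/3·(…)/p_2.
Set q_1* = 18.7 in the demand function and solve for p_1: p_1 = 8.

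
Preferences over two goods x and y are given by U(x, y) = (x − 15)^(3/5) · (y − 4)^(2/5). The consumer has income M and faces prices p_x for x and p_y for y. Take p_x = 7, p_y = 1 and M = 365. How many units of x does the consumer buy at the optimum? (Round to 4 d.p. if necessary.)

x* = 36.9429

MRS = (3/2)·(y−4)/(x−15). Tangency with p_x/p_y gives y−4 = (2/3)·(p_x/p_y)·(x−15).
After buying the subsistence bundle (15, 4), a share 0.6 of the remaining income goes to x: x* = 15 + 0.6·(M − 15p_x − 4p_y)/p_x.
Discretionary income = 365 − 15·7 − 4·1 = 256; x* = 15 + 0.6·256/7 = 36.9429.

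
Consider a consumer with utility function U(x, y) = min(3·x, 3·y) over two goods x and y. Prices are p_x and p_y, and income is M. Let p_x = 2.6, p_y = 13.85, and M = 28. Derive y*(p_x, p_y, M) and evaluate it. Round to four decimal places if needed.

y* = 1.7021

Demand: x*(p_x,p_y,M) = 3·M/(3·p_x + 3·p_y), y* = 3·M/(3·p_x + 3·p_y).
Here 3·2.6 + 3·13.85 = 49.35, giving y* = 1.7021.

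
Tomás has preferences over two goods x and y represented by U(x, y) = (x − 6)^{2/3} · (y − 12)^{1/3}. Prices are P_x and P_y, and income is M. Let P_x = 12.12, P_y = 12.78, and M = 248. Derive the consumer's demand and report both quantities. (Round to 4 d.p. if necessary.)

x* = 7.2057, y* = 12.5717

Let x' = x−6, y' = y−12. MRS = 2·y'/x' = P_x/P_y.
Substituting into the budget: x* = 6 + 2/3·(M − 6·P_x − 12·P_y)/P_x, and y* = 12 + 1/3·(…)/P_y.
Discretionary income = 248 − 6·12.12 − 12·12.78 = 21.92; x* = 6 + 2/3·21.92/12.12 = 7.2057; y* = 12 + 1/3·21.92/12.78 = 12.5717.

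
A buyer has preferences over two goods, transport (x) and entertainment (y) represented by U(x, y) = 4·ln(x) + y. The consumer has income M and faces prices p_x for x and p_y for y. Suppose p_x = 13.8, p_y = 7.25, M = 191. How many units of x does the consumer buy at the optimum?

x* = 2.1014

MU_x = 4/x, MU_y = 1. Tangency: 4/x = p_x/p_y.
So x*(p_x,p_y) = 4·p_y/p_x, independent of income; and y* = (M − 4·p_y)/p_y.
At the given prices: x* = 4·7.25/13.8 = 2.1014.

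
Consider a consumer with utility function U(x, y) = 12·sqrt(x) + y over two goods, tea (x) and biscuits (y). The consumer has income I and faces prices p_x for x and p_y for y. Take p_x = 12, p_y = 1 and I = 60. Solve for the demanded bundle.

x* = 0.25, y* = 57

Utility is quasi-linear in y; the FOC for x is 6/√x = p_x/p_y.
Solve: √x = 6·p_y/p_x, so x*(p_x,p_y) = (6·p_y/p_x)², and y* = (I − p_x·x*)/p_y.
Plugging in: x* = (6·1/12)² = 0.25, y* = 57.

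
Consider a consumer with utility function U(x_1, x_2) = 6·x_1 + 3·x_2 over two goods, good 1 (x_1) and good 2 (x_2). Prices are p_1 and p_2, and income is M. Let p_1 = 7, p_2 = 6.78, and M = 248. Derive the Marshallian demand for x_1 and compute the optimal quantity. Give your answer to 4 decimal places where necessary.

Perfect substitutes: compare marginal utility per dollar. 6/p_1 vs 3/p_2 → 0.8571 vs 0.4425.
x_1 gives more utility per dollar, so spend all income on x_1: x_1* = M/p_1, x_2* = 0.
Numerically: x_1* = 35.4286, x_2* = 0.

x_1* = 35.4286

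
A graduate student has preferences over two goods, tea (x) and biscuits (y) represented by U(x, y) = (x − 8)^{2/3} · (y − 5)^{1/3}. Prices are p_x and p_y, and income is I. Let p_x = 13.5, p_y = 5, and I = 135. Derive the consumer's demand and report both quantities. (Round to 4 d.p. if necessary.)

Let x' = x−8, y' = y−5. MRS = 2·y'/x' = p_x/p_y.
Substituting into the budget: x* = 8 + 2/3·(I − 8·p_x − 5·p_y)/p_x, and y* = 5 + 1/3·(…)/p_y.
Discretionary income = 135 − 8·13.5 − 5·5 = 2; x* = 8 + 2/3·2/13.5 = 8.0988; y* = 5 + 1/3·2/5 = 5.1333.

x* = 8.0988, y* = 5.1333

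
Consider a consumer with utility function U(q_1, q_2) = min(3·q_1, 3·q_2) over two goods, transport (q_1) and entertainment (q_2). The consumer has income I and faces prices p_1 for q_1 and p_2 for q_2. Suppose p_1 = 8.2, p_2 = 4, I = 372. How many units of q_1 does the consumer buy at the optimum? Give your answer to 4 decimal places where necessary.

q_1* = 30.4918

With perfect complements, no substitution: consume in ratio q_1:q_2 = 3:3.
Budget: p_1·q_1 + p_2·q_1 = I, so (3·p_1 + 3·p_2)·q_1 = 3·I.
Demand: q_1*(p_1,p_2,I) = 3·I/(3·p_1 + 3·p_2), q_2* = 3·I/(3·p_1 + 3·p_2).
Here 3·8.2 + 3·4 = 36.6, giving q_1* = 30.4918.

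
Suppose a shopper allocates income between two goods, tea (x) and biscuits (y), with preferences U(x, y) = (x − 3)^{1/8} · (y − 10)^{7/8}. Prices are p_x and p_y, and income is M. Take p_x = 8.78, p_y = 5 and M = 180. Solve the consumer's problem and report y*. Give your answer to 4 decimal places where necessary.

This is Cobb-Douglas in (x−3, y−10): tangency gives 0.125·p_y·(y−10) = 0.875·p_x·(x−3).
Substituting into the budget: x* = 3 + 0.125·(M − 3·p_x − 10·p_y)/p_x, and y* = 10 + 0.875·(…)/p_y.
Discretionary income = 180 − 3·8.78 − 10·5 = 103.66; y* = 10 + 0.875·103.66/5 = 28.1405.

y* = 28.1405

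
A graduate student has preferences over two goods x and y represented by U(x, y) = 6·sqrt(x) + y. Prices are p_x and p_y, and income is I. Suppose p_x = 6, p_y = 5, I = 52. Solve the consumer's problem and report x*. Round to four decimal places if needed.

x* = 6.25

Set MRS = p_x/p_y: 3·x^(−1/2) = p_x/p_y.
Solve: √x = 3·p_y/p_x, so x*(p_x,p_y) = (3·p_y/p_x)², and y* = (I − p_x·x*)/p_y.
Plugging in: x* = (3·5/6)² = 6.25.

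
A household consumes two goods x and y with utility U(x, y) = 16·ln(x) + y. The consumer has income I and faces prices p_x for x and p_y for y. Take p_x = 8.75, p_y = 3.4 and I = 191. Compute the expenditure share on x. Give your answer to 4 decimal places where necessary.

Set MRS = p_x/p_y: (16/x)/1 = p_x/p_y.
So x*(p_x,p_y) = 16·p_y/p_x, independent of income; and y* = (I − 16·p_y)/p_y.
At the given prices: x* = 16·3.4/8.75 = 6.2171, and y* = 40.1765.
Expenditure on x: 8.75·6.2171 = 54.4; share = 0.2848.

share on x = 0.2848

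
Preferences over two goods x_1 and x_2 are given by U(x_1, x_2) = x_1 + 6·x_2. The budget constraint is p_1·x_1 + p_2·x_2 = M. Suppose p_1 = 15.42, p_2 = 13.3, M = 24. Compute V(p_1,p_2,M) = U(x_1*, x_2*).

V = 10.8271

Perfect substitutes: compare marginal utility per dollar. 1/p_1 vs 6/p_2 → 0.0649 vs 0.4511.
x_2 gives more utility per dollar, so spend all income on x_2: x_2* = M/p_2, x_1* = 0.
Numerically: x_1* = 0, x_2* = 1.8045.
Utility at the optimum: U(0, 1.8045) = 10.8271.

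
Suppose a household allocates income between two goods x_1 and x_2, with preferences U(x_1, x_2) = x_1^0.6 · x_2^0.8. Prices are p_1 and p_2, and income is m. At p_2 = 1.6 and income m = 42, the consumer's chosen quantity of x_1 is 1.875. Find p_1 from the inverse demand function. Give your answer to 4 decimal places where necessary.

p_1 = 9.6

MU_x_1/MU_x_2 = (0.6·x_2)/(0.8·x_1); tangency sets this equal to p_1/p_2.
So 0.6·p_2·x_2 = 0.8·p_1·x_1; combined with the budget, a share 3/7 of income goes to x_1.
Demand: x_1*(p_1,p_2,m) = 3/7·m/p_1 and x_2* = 4/7·m/p_2.
Set x_1* = 1.875 in the demand function and solve for p_1: p_1 = 9.6.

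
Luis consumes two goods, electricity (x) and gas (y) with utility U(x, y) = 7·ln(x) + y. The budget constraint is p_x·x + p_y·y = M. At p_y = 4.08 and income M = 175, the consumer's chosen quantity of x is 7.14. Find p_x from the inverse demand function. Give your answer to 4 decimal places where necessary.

Set MRS = p_x/p_y: (7/x)/1 = p_x/p_y.
So x*(p_x,p_y) = 7·p_y/p_x, independent of income; and y* = (M − 7·p_y)/p_y.
Set x* = 7.14 in the demand function and solve for p_x: p_x = 4.

p_x = 4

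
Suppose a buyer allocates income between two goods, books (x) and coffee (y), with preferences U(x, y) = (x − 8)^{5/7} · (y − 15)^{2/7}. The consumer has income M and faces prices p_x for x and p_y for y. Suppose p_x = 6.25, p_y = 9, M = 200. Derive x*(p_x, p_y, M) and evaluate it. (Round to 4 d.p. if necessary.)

This is Cobb-Douglas in (x−8, y−15): tangency gives 5/7·p_y·(y−15) = 2/7·p_x·(x−8).
After buying the subsistence bundle (8, 15), a share 5/7 of the remaining income goes to x: x* = 8 + 5/7·(M − 8p_x − 15p_y)/p_x.
Discretionary income = 200 − 8·6.25 − 15·9 = 15; x* = 8 + 5/7·15/6.25 = 9.7143.

x* = 9.7143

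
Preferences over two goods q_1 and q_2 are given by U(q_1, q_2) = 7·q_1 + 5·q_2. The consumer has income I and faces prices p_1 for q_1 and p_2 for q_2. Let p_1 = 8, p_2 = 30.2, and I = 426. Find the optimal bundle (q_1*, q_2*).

Linear utility — the consumer picks whichever good has higher MU/price: 7/8 = 0.875 vs 5/30.2 = 0.1656.
q_1 gives more utility per dollar, so spend all income on q_1: q_1* = I/p_1, q_2* = 0.
Numerically: q_1* = 53.25, q_2* = 0.

q_1* = 53.25, q_2* = 0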